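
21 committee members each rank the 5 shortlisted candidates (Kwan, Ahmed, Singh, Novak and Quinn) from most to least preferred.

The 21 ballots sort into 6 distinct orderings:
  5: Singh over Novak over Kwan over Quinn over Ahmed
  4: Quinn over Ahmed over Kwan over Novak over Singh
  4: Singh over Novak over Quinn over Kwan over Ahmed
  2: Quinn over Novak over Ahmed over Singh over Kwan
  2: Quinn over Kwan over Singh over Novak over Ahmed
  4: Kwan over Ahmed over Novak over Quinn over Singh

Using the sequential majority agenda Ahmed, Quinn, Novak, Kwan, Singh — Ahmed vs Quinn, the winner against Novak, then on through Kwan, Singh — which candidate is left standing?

Singh

Round 1: Ahmed vs Quinn — 4–17, Quinn advances.
Round 2: Quinn vs Novak — 8–13, Novak advances.
Round 3: Novak vs Kwan — 11–10, Novak advances.
Round 4: Novak vs Singh — 10–11, Singh advances.
Singh survives the agenda.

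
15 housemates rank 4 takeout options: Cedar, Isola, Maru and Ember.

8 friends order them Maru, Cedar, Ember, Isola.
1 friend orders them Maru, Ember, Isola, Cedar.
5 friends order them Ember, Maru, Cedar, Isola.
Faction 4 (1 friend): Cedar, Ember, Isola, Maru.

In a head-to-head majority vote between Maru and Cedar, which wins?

Maru

Ballots ranking Maru above Cedar: 8 + 1 + 5 = 14.
Ballots ranking Cedar above Maru: 15 − 14 = 1.
Maru wins the head-to-head 14–1.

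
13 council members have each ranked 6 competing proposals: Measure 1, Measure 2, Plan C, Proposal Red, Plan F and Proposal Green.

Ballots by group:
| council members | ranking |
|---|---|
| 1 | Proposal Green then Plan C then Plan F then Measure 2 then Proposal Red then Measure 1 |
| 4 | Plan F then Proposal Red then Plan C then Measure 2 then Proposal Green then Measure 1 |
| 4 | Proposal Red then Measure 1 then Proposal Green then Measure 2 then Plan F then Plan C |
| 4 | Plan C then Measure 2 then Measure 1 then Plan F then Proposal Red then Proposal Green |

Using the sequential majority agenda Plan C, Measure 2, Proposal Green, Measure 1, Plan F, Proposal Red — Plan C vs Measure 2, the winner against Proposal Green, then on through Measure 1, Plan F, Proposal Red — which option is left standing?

Plan F

Round 1: Plan C vs Measure 2 — 9–4, Plan C advances.
Round 2: Plan C vs Proposal Green — 8–5, Plan C advances.
Round 3: Plan C vs Measure 1 — 9–4, Plan C advances.
Round 4: Plan C vs Plan F — 5–8, Plan F advances.
Round 5: Plan F vs Proposal Red — 9–4, Plan F advances.
The agenda winner is Plan F.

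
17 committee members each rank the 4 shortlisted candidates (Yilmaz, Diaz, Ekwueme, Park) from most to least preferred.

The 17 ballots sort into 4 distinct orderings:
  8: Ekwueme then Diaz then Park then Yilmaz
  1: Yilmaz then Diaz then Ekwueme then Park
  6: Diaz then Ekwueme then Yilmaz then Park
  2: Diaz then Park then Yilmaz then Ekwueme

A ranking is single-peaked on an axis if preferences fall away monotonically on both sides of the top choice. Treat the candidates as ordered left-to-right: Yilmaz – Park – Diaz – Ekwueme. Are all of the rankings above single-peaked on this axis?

no

Axis positions: Yilmaz=1, Park=2, Diaz=3, Ekwueme=4.
Bloc 1 (peak Ekwueme at position 4): ranking walks positions 4-3-2-1, expanding outward from the peak — single-peaked.
Bloc 2: ranking walks positions 1-3-4-2; Diaz is ranked above Park even though Park lies between Diaz and the peak Yilmaz on the axis — preferences dip and rise again. Not single-peaked.
Bloc 3: ranking walks positions 3-4-1-2; Yilmaz is ranked above Park even though Park lies between Yilmaz and the peak Diaz on the axis — preferences dip and rise again. Not single-peaked.
Bloc 4 (peak Diaz at position 3): ranking walks positions 3-2-1-4, expanding outward from the peak — single-peaked.
Bloc 2 violates single-peakedness, so the profile is not single-peaked on this axis.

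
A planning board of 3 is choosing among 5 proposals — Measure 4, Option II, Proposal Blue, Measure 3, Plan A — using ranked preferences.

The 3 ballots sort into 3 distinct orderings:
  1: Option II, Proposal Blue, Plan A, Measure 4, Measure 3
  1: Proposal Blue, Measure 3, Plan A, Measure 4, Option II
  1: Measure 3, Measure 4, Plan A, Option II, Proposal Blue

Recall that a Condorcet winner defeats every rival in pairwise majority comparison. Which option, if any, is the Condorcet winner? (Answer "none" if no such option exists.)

none

Pairwise majorities:
Measure 4 vs Option II: 2 to 1, Measure 4.
Measure 4 vs Proposal Blue: 1 for Measure 4, 2 for Proposal Blue — Proposal Blue by 2–1.
Measure 4 vs Measure 3: Measure 4 preferred on 1 ballot; Measure 3 wins 2–1.
Measure 4 vs Plan A: Measure 4 preferred on 1 ballot; Plan A wins 2–1.
Option II vs Proposal Blue: 1+1 = 2 for Option II, 1 for Proposal Blue — Option II by 2–1.
Option II vs Measure 3: 1 to 2, Measure 3.
Option II vs Plan A: 1 to 2, Plan A.
Proposal Blue vs Measure 3: 2 to 1, Proposal Blue.
Proposal Blue vs Plan A: 2 to 1, Proposal Blue.
Measure 3 vs Plan A: 1+1 = 2 for Measure 3, 1 for Plan A — Measure 3 by 2–1.
Each option drops at least one matchup (Measure 4 loses to Proposal Blue; Option II loses to Measure 4; Proposal Blue loses to Option II; Measure 3 loses to Proposal Blue; Plan A loses to Proposal Blue); the cycle Measure 4 > Option II > Proposal Blue > Measure 4 rules out a Condorcet winner.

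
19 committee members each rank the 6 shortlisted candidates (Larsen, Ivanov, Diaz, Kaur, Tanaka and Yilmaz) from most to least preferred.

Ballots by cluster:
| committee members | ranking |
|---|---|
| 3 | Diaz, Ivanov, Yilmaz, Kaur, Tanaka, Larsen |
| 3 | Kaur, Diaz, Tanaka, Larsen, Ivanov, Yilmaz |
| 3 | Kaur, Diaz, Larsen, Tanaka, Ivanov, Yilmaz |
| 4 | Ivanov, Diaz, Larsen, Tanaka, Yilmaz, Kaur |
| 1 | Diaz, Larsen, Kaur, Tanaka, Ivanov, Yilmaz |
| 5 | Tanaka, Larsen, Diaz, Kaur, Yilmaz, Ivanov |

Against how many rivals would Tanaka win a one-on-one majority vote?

3

Tanaka against each rival (19 committee members):
Tanaka vs Larsen: Tanaka, 11–8.
Tanaka vs Ivanov: 12 to 7, Tanaka.
Tanaka vs Diaz: Tanaka is ranked higher on 5 ballots, Diaz on 14. Diaz wins 14–5.
Tanaka–Kaur: Kaur 10–9.
Tanaka–Yilmaz: Tanaka 16–3.
Tanaka beats Larsen, Ivanov, Yilmaz; loses to Diaz, Kaur — 3 pairwise wins.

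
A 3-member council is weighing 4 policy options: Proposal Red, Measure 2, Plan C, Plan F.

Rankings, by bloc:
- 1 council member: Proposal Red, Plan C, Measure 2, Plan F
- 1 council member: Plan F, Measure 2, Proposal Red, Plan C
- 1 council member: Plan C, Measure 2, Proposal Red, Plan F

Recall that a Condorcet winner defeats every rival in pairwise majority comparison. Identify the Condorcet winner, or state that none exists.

Head-to-head results (3 council members):
Proposal Red vs Measure 2: 1 for Proposal Red, 2 for Measure 2 — Measure 2 by 2–1.
Proposal Red vs Plan C: 1+1 = 2 for Proposal Red, 1 for Plan C — Proposal Red by 2–1.
Proposal Red vs Plan F: 1+1 = 2 for Proposal Red, 1 for Plan F — Proposal Red by 2–1.
Measure 2 vs Plan C: Measure 2 is ranked higher on 1 ballot, Plan C on 2. Plan C wins 2–1.
Measure 2 vs Plan F: 1+1 = 2 for Measure 2, 1 for Plan F — Measure 2 by 2–1.
Plan C vs Plan F: 2 to 1, Plan C.
Each option drops at least one matchup (Proposal Red loses to Measure 2; Measure 2 loses to Plan C; Plan C loses to Proposal Red; Plan F loses to Proposal Red); the cycle Proposal Red → Plan C → Measure 2 → Proposal Red rules out a Condorcet winner.

none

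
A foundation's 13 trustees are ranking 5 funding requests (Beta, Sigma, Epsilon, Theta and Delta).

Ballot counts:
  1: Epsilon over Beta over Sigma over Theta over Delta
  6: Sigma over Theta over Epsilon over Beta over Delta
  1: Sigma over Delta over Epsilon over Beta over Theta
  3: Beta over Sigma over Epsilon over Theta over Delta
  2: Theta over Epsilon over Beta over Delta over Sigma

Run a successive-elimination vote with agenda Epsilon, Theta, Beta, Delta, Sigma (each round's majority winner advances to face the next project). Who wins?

Sigma

Round 1: Epsilon vs Theta — 5–8, Theta advances.
Round 2: Theta vs Beta — 8–5, Theta advances.
Round 3: Theta vs Delta — 12–1, Theta advances.
Round 4: Theta vs Sigma — 2–11, Sigma advances.
Sigma survives the agenda.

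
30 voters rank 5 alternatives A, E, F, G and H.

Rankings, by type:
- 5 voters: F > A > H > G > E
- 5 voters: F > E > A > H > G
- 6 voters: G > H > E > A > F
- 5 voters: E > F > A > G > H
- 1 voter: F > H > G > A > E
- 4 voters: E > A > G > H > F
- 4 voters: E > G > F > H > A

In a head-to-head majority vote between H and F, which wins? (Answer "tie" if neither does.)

F

Ballots ranking H above F: 6 + 4 = 10.
Ballots ranking F above H: 30 − 10 = 20.
F wins the head-to-head 20–10.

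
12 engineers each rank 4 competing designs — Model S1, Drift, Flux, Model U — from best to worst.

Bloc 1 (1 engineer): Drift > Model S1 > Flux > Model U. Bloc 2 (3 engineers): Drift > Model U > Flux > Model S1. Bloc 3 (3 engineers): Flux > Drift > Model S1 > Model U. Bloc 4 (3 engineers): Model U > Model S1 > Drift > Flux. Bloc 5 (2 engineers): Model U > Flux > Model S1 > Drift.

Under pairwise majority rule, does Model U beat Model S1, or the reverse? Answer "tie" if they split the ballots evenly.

Ballots ranking Model U above Model S1: 3 + 3 + 2 = 8.
Ballots ranking Model S1 above Model U: 12 − 8 = 4.
Model U wins the head-to-head 8–4.

Model U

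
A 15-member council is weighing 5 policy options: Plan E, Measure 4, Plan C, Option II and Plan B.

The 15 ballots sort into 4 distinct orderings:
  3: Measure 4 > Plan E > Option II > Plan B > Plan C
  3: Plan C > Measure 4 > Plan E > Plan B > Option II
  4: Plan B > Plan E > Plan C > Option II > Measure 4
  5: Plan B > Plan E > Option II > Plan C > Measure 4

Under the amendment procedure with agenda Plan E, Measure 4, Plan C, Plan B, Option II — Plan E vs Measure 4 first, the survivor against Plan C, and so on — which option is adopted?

Plan B

Round 1: Plan E vs Measure 4 — 9–6, Plan E advances.
Round 2: Plan E vs Plan C — 12–3, Plan E advances.
Round 3: Plan E vs Plan B — 6–9, Plan B advances.
Round 4: Plan B vs Option II — 12–3, Plan B advances.
Plan B survives the agenda.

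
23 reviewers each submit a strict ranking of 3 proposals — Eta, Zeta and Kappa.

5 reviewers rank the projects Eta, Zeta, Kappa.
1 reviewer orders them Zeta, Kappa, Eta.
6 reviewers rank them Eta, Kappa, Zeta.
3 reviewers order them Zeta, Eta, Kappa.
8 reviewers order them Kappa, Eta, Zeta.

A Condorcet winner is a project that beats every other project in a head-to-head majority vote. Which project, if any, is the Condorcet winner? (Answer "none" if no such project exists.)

Eta

Head-to-head results (23 reviewers):
Eta vs Zeta: Eta, 19–4.
Eta vs Kappa: Eta, 14–9.
Zeta vs Kappa: Kappa, 14–9.
Eta defeats every rival head-to-head and is the Condorcet winner.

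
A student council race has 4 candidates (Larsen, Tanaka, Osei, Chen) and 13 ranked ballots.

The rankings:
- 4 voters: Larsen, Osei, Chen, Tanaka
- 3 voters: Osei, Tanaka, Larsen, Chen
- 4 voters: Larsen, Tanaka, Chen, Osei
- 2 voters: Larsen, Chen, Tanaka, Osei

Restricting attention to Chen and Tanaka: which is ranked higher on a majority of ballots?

Tanaka

Ballots ranking Chen above Tanaka: 4 + 2 = 6.
Ballots ranking Tanaka above Chen: 13 − 6 = 7.
Tanaka wins the head-to-head 7–6.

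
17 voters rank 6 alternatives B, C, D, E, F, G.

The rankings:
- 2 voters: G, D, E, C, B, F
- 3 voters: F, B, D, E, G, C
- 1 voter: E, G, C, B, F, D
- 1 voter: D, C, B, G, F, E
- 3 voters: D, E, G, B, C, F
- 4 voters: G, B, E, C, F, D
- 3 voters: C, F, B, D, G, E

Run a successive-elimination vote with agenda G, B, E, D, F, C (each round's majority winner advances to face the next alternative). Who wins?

Round 1: G vs B — 10–7, G advances.
Round 2: G vs E — 10–7, G advances.
Round 3: G vs D — 7–10, D advances.
Round 4: D vs F — 6–11, F advances.
Round 5: F vs C — 3–14, C advances.
The agenda winner is C.

C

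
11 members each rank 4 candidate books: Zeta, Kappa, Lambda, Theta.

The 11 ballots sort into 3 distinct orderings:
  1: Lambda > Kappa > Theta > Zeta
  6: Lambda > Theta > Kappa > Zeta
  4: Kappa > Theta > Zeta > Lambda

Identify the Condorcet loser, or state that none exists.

Head-to-head results (11 members):
Zeta vs Kappa: Kappa, 11–0.
Zeta vs Lambda: 4 for Zeta, 7 for Lambda — Lambda by 7–4.
Zeta vs Theta: 0 for Zeta, 11 for Theta — Theta by 11–0.
Kappa vs Lambda: Kappa is ranked higher on 4 ballots, Lambda on 7. Lambda wins 7–4.
Kappa vs Theta: Theta, 6–5.
Lambda vs Theta: 1+6 = 7 for Lambda, 4 for Theta — Lambda by 7–4.
Only Zeta has no wins; Zeta is the Condorcet loser.

Zeta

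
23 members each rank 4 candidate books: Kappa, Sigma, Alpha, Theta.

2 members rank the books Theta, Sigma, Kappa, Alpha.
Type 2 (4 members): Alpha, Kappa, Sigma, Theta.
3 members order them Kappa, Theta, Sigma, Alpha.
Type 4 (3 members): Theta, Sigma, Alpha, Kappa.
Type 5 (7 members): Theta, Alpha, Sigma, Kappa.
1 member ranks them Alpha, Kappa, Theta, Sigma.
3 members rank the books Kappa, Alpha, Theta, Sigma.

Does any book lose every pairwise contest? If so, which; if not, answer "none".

Kappa

Pairwise majorities:
Kappa vs Sigma: Sigma, 12–11.
Kappa vs Alpha: Kappa preferred on 2+3+3 = 8 ballots; Alpha wins 15–8.
Kappa vs Theta: Kappa preferred on 4+3+1+3 = 11 ballots; Theta wins 12–11.
Sigma vs Alpha: Sigma preferred on 2+3+3 = 8 ballots; Alpha wins 15–8.
Sigma vs Theta: Theta wins 19–4.
Alpha vs Theta: 8 to 15, Theta.
Kappa is beaten in every head-to-head and is the Condorcet loser.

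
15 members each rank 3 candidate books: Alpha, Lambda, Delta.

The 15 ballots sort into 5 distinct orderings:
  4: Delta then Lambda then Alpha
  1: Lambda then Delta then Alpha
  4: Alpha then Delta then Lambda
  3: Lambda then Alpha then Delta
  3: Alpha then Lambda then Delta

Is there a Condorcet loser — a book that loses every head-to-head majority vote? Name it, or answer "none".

none

Pairwise majorities:
Alpha vs Lambda: Lambda, 8–7.
Alpha vs Delta: Alpha wins 10–5.
Lambda vs Delta: 7 to 8, Delta.
No book is winless: Alpha beats Delta; Lambda beats Alpha; Delta beats Lambda. There is no Condorcet loser.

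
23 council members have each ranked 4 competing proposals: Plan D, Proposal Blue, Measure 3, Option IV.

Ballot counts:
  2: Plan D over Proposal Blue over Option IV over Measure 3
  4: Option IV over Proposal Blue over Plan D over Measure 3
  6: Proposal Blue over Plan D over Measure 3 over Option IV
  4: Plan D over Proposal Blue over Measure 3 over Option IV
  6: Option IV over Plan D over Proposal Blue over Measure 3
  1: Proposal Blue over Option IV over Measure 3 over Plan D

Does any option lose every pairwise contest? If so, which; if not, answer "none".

Measure 3

Pairwise majorities:
Plan D vs Proposal Blue: Plan D preferred on 2+4+6 = 12 ballots; Plan D wins 12–11.
Plan D vs Measure 3: 22 to 1, Plan D.
Plan D–Option IV: Plan D 12–11.
Proposal Blue vs Measure 3: Proposal Blue is ranked higher on 2+4+6+4+6+1 = 23 ballots, Measure 3 on 0. Proposal Blue wins 23–0.
Proposal Blue vs Option IV: Proposal Blue wins 13–10.
Measure 3–Option IV: Option IV 13–10.
Only Measure 3 has no wins; Measure 3 is the Condorcet loser.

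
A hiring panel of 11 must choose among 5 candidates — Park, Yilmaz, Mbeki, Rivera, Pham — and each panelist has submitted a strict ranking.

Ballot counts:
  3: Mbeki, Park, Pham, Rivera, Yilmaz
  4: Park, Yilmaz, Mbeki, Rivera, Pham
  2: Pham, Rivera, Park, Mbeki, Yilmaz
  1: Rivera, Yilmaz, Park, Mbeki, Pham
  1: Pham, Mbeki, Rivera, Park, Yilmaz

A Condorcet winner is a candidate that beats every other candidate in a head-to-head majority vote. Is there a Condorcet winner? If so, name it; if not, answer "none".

Pairwise majorities:
Park vs Yilmaz: Park preferred on 3+4+2+1 = 10 ballots; Park wins 10–1.
Park vs Mbeki: Park preferred on 4+2+1 = 7 ballots; Park wins 7–4.
Park vs Rivera: Park preferred on 3+4 = 7 ballots; Park wins 7–4.
Park vs Pham: Park preferred on 3+4+1 = 8 ballots; Park wins 8–3.
Yilmaz vs Mbeki: 4+1 = 5 for Yilmaz, 6 for Mbeki — Mbeki by 6–5.
Yilmaz vs Rivera: Yilmaz preferred on 4 ballots; Rivera wins 7–4.
Yilmaz vs Pham: 4+1 = 5 for Yilmaz, 6 for Pham — Pham by 6–5.
Mbeki vs Rivera: 8 to 3, Mbeki.
Mbeki vs Pham: 8 to 3, Mbeki.
Rivera vs Pham: 5 to 6, Pham.
Park defeats every rival head-to-head and is the Condorcet winner.

Park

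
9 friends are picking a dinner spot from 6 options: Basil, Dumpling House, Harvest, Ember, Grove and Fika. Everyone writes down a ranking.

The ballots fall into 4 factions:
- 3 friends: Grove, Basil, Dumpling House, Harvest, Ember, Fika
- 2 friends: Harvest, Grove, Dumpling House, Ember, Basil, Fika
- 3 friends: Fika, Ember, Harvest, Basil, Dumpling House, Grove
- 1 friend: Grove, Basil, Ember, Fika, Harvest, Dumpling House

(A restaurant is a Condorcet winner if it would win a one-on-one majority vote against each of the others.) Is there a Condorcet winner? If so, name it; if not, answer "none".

Harvest

Pairwise majorities:
Basil vs Dumpling House: 3+3+1 = 7 for Basil, 2 for Dumpling House — Basil by 7–2.
Basil vs Harvest: Basil is ranked higher on 3+1 = 4 ballots, Harvest on 5. Harvest wins 5–4.
Basil vs Ember: Basil is ranked higher on 3+1 = 4 ballots, Ember on 5. Ember wins 5–4.
Basil vs Grove: Basil preferred on 3 ballots; Grove wins 6–3.
Basil vs Fika: 3+2+1 = 6 for Basil, 3 for Fika — Basil by 6–3.
Dumpling House vs Harvest: 3 to 6, Harvest.
Dumpling House vs Ember: Dumpling House preferred on 3+2 = 5 ballots; Dumpling House wins 5–4.
Dumpling House vs Grove: Dumpling House preferred on 3 ballots; Grove wins 6–3.
Dumpling House vs Fika: Dumpling House is ranked higher on 3+2 = 5 ballots, Fika on 4. Dumpling House wins 5–4.
Harvest vs Ember: 3+2 = 5 for Harvest, 4 for Ember — Harvest by 5–4.
Harvest vs Grove: 2+3 = 5 for Harvest, 4 for Grove — Harvest by 5–4.
Harvest vs Fika: 3+2 = 5 for Harvest, 4 for Fika — Harvest by 5–4.
Ember vs Grove: Ember is ranked higher on 3 ballots, Grove on 6. Grove wins 6–3.
Ember vs Fika: Ember is ranked higher on 3+2+1 = 6 ballots, Fika on 3. Ember wins 6–3.
Grove vs Fika: Grove is ranked higher on 3+2+1 = 6 ballots, Fika on 3. Grove wins 6–3.
Harvest wins every pairwise contest, so Harvest is the Condorcet winner.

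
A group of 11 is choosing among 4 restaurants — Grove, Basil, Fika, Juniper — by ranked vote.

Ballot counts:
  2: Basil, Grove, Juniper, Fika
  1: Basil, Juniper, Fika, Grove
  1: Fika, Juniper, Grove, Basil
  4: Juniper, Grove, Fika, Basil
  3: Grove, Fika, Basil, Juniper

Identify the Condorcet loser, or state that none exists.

Head-to-head results (11 friends):
Grove vs Basil: Grove is ranked higher on 1+4+3 = 8 ballots, Basil on 3. Grove wins 8–3.
Grove vs Fika: 9 to 2, Grove.
Grove vs Juniper: Juniper wins 6–5.
Basil vs Fika: Fika wins 8–3.
Basil vs Juniper: 2+1+3 = 6 for Basil, 5 for Juniper — Basil by 6–5.
Fika vs Juniper: Juniper, 7–4.
Each restaurant has at least one pairwise win (Grove beats Basil; Basil beats Juniper; Fika beats Basil; Juniper beats Grove) — no Condorcet loser.

none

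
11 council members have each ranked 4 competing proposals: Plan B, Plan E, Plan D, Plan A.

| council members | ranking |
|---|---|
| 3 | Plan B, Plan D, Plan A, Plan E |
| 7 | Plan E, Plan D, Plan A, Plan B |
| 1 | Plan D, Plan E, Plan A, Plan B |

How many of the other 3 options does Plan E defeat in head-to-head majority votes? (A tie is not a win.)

Plan E against each rival (11 council members):
Plan E vs Plan B: 7+1 = 8 for Plan E, 3 for Plan B — Plan E by 8–3.
Plan E vs Plan D: 7 to 4, Plan E.
Plan E vs Plan A: Plan E, 8–3.
Plan E beats Plan B, Plan D, Plan A — 3 pairwise wins.

3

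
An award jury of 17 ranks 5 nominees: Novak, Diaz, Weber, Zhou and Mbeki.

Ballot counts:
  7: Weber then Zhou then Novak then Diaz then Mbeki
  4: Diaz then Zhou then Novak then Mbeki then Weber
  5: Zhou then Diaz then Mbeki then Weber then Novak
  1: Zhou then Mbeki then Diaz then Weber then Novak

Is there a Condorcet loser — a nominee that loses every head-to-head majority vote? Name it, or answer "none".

Pairwise majorities:
Novak–Diaz: Diaz 10–7.
Novak vs Weber: Novak is ranked higher on 4 ballots, Weber on 13. Weber wins 13–4.
Novak vs Zhou: Novak preferred on 0 ballots; Zhou wins 17–0.
Novak vs Mbeki: 11 to 6, Novak.
Diaz–Weber: Diaz 10–7.
Diaz vs Zhou: Diaz is ranked higher on 4 ballots, Zhou on 13. Zhou wins 13–4.
Diaz vs Mbeki: Diaz wins 16–1.
Weber vs Zhou: 7 for Weber, 10 for Zhou — Zhou by 10–7.
Weber vs Mbeki: Weber preferred on 7 ballots; Mbeki wins 10–7.
Zhou vs Mbeki: 17 to 0, Zhou.
Each nominee has at least one pairwise win (Novak beats Mbeki; Diaz beats Novak; Weber beats Novak; Zhou beats Novak; Mbeki beats Weber) — no Condorcet loser.

none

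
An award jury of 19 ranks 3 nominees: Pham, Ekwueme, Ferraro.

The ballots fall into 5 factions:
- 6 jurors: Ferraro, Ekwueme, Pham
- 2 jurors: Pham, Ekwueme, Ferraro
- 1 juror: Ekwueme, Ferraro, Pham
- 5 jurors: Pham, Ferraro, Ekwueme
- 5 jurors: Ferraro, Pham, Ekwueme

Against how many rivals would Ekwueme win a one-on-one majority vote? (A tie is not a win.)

Ekwueme against each rival (19 jurors):
Ekwueme vs Pham: 6+1 = 7 for Ekwueme, 12 for Pham — Pham by 12–7.
Ekwueme vs Ferraro: Ferraro wins 16–3.
Ekwueme beats no one; loses to Pham, Ferraro — 0 pairwise wins.

0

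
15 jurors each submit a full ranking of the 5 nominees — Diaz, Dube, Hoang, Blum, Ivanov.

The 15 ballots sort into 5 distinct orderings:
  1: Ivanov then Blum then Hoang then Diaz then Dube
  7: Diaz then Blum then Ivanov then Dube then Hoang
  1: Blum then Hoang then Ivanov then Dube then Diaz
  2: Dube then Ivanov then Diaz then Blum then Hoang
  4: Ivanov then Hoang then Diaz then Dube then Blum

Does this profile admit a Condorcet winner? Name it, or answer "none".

none

Check each pair by majority over 15 ballots:
Diaz vs Dube: Diaz wins 12–3.
Diaz vs Hoang: Diaz, 9–6.
Diaz vs Blum: 13 to 2, Diaz.
Diaz–Ivanov: Ivanov 8–7.
Dube vs Hoang: Dube wins 9–6.
Dube vs Blum: Dube is ranked higher on 2+4 = 6 ballots, Blum on 9. Blum wins 9–6.
Dube vs Ivanov: Dube preferred on 2 ballots; Ivanov wins 13–2.
Hoang vs Blum: Blum, 11–4.
Hoang vs Ivanov: Ivanov wins 14–1.
Blum–Ivanov: Blum 8–7.
Every nominee loses at least once (Diaz loses to Ivanov; Dube loses to Diaz; Hoang loses to Diaz; Blum loses to Diaz; Ivanov loses to Blum). The majority relation contains the cycle Diaz beats Blum beats Ivanov beats Diaz, so there is no Condorcet winner.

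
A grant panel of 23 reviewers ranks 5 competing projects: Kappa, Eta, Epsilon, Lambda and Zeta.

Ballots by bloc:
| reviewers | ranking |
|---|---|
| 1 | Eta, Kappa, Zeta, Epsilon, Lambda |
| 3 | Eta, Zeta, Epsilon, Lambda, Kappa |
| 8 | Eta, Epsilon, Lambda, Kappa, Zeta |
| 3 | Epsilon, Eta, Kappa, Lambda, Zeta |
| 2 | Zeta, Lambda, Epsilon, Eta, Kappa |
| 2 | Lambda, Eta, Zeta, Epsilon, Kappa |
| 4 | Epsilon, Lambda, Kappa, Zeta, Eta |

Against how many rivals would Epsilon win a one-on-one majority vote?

3

Epsilon against each rival (23 reviewers):
Epsilon vs Kappa: Epsilon wins 22–1.
Epsilon vs Eta: Eta, 14–9.
Epsilon vs Lambda: Epsilon is ranked higher on 1+3+8+3+4 = 19 ballots, Lambda on 4. Epsilon wins 19–4.
Epsilon vs Zeta: Epsilon, 15–8.
Epsilon beats Kappa, Lambda, Zeta; loses to Eta — 3 pairwise wins.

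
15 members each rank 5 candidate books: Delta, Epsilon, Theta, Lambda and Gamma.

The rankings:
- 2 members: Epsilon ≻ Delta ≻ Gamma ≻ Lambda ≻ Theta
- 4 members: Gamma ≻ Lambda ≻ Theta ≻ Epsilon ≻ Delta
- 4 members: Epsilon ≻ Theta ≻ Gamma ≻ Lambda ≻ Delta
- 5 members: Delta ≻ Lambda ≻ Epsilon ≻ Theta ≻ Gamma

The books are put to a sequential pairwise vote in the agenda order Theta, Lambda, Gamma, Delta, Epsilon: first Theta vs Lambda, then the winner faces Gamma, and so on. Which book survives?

Epsilon

Round 1: Theta vs Lambda — 4–11, Lambda advances.
Round 2: Lambda vs Gamma — 5–10, Gamma advances.
Round 3: Gamma vs Delta — 8–7, Gamma advances.
Round 4: Gamma vs Epsilon — 4–11, Epsilon advances.
Epsilon survives the agenda.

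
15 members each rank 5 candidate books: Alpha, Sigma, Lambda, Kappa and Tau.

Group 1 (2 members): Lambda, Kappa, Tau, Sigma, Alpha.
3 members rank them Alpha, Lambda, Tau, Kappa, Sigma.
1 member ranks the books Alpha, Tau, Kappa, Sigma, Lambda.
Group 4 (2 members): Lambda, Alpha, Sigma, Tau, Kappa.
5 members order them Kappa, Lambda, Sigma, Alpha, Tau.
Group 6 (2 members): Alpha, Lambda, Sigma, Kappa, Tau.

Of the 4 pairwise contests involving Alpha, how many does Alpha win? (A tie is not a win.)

Alpha against each rival (15 members):
Alpha–Sigma: Alpha 8–7.
Alpha–Lambda: Lambda 9–6.
Alpha vs Kappa: Alpha wins 8–7.
Alpha–Tau: Alpha 13–2.
Alpha beats Sigma, Kappa, Tau; loses to Lambda — 3 pairwise wins.

3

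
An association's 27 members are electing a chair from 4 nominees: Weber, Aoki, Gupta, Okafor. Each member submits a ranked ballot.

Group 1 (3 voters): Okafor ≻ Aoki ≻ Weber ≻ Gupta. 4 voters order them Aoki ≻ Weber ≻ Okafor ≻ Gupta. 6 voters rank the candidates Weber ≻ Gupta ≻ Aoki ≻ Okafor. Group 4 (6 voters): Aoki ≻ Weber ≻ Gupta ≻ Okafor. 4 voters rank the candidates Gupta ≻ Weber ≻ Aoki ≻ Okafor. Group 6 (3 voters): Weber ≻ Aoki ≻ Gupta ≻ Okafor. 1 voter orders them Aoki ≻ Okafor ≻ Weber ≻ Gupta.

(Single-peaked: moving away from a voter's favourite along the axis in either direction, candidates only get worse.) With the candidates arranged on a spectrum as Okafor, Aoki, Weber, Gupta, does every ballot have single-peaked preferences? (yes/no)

yes

Axis positions: Okafor=1, Aoki=2, Weber=3, Gupta=4.
Group 1 (peak Okafor at position 1): ranking walks positions 1-2-3-4, expanding outward from the peak — single-peaked.
Group 2 (peak Aoki at position 2): ranking walks positions 2-3-1-4, expanding outward from the peak — single-peaked.
Group 3 (peak Weber at position 3): ranking walks positions 3-4-2-1, expanding outward from the peak — single-peaked.
Group 4 (peak Aoki at position 2): ranking walks positions 2-3-4-1, expanding outward from the peak — single-peaked.
Group 5 (peak Gupta at position 4): ranking walks positions 4-3-2-1, expanding outward from the peak — single-peaked.
Group 6 (peak Weber at position 3): ranking walks positions 3-2-4-1, expanding outward from the peak — single-peaked.
Group 7 (peak Aoki at position 2): ranking walks positions 2-1-3-4, expanding outward from the peak — single-peaked.
Every ranking is single-peaked on this axis.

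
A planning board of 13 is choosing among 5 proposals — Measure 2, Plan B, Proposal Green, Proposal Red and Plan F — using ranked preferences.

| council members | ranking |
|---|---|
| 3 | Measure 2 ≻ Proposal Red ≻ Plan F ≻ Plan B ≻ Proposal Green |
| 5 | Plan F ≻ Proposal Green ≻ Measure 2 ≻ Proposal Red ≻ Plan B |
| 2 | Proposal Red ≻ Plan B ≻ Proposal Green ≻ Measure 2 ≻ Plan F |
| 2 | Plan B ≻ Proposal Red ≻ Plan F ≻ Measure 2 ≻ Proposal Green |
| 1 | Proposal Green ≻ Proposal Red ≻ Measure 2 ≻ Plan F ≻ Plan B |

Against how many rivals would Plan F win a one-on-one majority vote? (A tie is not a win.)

3

Plan F against each rival (13 council members):
Plan F vs Measure 2: 5+2 = 7 for Plan F, 6 for Measure 2 — Plan F by 7–6.
Plan F vs Plan B: Plan F wins 9–4.
Plan F vs Proposal Green: Plan F is ranked higher on 3+5+2 = 10 ballots, Proposal Green on 3. Plan F wins 10–3.
Plan F vs Proposal Red: Plan F preferred on 5 ballots; Proposal Red wins 8–5.
Plan F beats Measure 2, Plan B, Proposal Green; loses to Proposal Red — 3 pairwise wins.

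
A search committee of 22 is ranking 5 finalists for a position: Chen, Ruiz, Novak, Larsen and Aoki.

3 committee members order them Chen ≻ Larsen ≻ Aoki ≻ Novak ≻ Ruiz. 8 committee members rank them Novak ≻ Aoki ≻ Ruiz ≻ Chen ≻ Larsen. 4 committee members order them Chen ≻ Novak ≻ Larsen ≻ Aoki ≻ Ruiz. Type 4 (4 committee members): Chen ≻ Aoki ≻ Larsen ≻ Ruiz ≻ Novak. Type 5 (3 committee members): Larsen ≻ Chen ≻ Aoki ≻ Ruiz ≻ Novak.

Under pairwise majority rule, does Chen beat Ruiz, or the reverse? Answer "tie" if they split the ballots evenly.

Ballots ranking Chen above Ruiz: 3 + 4 + 4 + 3 = 14.
Ballots ranking Ruiz above Chen: 22 − 14 = 8.
Chen wins the head-to-head 14–8.

Chen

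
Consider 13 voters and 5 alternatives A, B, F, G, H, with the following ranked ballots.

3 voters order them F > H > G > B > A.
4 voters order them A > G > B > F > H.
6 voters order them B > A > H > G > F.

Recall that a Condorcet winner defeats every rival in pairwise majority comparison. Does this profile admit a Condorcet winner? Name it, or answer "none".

Pairwise majorities:
A vs B: A preferred on 4 ballots; B wins 9–4.
A vs F: A is ranked higher on 4+6 = 10 ballots, F on 3. A wins 10–3.
A vs G: A preferred on 4+6 = 10 ballots; A wins 10–3.
A vs H: 10 to 3, A.
B vs F: 4+6 = 10 for B, 3 for F — B by 10–3.
B vs G: B preferred on 6 ballots; G wins 7–6.
B vs H: B is ranked higher on 4+6 = 10 ballots, H on 3. B wins 10–3.
F vs G: F preferred on 3 ballots; G wins 10–3.
F vs H: F preferred on 3+4 = 7 ballots; F wins 7–6.
G vs H: G preferred on 4 ballots; H wins 9–4.
Each alternative drops at least one matchup (A loses to B; B loses to G; F loses to A; G loses to A; H loses to A); the cycle A → G → B → A rules out a Condorcet winner.

none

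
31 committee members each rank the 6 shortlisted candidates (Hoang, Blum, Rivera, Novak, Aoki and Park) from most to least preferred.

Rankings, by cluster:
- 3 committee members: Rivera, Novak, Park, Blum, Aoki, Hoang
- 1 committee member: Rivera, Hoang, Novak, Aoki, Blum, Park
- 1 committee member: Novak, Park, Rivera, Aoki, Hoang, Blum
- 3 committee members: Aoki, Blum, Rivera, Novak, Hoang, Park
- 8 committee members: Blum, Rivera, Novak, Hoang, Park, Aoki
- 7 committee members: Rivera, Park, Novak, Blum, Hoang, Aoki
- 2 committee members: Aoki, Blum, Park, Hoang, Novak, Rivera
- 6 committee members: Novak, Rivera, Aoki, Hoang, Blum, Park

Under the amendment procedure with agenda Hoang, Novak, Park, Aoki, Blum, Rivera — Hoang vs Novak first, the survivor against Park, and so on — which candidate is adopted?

Round 1: Hoang vs Novak — 3–28, Novak advances.
Round 2: Novak vs Park — 22–9, Novak advances.
Round 3: Novak vs Aoki — 26–5, Novak advances.
Round 4: Novak vs Blum — 18–13, Novak advances.
Round 5: Novak vs Rivera — 9–22, Rivera advances.
The agenda winner is Rivera.

Rivera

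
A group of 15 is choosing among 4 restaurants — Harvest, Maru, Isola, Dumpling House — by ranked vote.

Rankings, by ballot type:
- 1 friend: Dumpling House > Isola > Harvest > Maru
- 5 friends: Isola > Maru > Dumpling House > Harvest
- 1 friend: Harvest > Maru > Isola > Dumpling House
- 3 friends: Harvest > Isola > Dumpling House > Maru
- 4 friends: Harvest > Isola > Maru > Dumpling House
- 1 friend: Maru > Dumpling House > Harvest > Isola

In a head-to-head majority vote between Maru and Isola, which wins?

Isola

Ballots ranking Maru above Isola: 1 + 1 = 2.
Ballots ranking Isola above Maru: 15 − 2 = 13.
Isola wins the head-to-head 13–2.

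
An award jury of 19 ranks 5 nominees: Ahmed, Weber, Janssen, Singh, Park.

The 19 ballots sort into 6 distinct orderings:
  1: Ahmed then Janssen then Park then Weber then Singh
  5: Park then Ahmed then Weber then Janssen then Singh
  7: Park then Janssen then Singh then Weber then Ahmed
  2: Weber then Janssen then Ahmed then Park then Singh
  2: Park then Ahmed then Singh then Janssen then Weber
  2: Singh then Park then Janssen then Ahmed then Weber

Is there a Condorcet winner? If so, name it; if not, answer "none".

Park

Check each pair by majority over 19 ballots:
Ahmed vs Weber: Ahmed, 10–9.
Ahmed vs Janssen: Janssen wins 11–8.
Ahmed vs Singh: Ahmed, 10–9.
Ahmed–Park: Park 16–3.
Weber vs Janssen: Janssen, 12–7.
Weber vs Singh: Singh, 11–8.
Weber vs Park: Park, 17–2.
Janssen–Singh: Janssen 15–4.
Janssen vs Park: Park wins 16–3.
Singh vs Park: Park wins 17–2.
Park beats each of Ahmed, Weber, Janssen, Singh — Park is the Condorcet winner.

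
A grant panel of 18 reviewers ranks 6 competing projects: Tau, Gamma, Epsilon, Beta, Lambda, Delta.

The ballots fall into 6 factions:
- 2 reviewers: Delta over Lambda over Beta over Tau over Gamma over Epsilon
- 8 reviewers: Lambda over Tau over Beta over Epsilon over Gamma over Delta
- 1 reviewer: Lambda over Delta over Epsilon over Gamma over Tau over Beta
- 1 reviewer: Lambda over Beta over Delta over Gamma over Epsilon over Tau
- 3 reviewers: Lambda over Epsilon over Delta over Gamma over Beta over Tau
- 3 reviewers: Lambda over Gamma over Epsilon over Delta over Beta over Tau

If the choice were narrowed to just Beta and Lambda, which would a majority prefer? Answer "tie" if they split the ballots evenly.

No ballot ranks Beta above Lambda: 0.
Ballots ranking Lambda above Beta: 18 − 0 = 18.
Lambda wins the head-to-head 18–0.

Lambda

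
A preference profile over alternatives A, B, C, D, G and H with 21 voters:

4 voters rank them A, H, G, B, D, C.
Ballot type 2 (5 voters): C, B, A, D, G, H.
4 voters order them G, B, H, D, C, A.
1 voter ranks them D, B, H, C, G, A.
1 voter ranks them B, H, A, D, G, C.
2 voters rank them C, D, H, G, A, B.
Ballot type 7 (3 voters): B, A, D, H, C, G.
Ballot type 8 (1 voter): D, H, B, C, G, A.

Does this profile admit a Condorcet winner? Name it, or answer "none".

Check each pair by majority over 21 ballots:
A–B: B 15–6.
A vs C: 8 to 13, C.
A–D: A 13–8.
A vs G: 13 to 8, A.
A–H: A 12–9.
B vs C: B, 14–7.
B vs D: B, 17–4.
B–G: B 11–10.
B vs H: 14 to 7, B.
C vs D: 5+2 = 7 for C, 14 for D — D by 14–7.
C vs G: C wins 12–9.
C vs H: C preferred on 5+2 = 7 ballots; H wins 14–7.
D vs G: 5+1+1+2+3+1 = 13 for D, 8 for G — D by 13–8.
D vs H: 5+1+2+3+1 = 12 for D, 9 for H — D by 12–9.
G vs H: 9 to 12, H.
B wins every pairwise contest, so B is the Condorcet winner.

B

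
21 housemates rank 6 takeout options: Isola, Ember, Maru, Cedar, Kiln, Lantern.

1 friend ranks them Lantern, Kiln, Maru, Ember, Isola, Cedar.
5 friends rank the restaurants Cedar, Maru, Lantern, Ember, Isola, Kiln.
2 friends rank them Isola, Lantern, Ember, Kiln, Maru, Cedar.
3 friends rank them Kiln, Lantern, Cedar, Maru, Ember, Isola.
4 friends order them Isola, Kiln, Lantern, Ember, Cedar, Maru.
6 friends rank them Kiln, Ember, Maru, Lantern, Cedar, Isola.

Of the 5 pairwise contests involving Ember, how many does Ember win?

3

Ember against each rival (21 friends):
Ember vs Isola: Ember preferred on 1+5+3+6 = 15 ballots; Ember wins 15–6.
Ember vs Maru: Ember preferred on 2+4+6 = 12 ballots; Ember wins 12–9.
Ember vs Cedar: Ember, 13–8.
Ember vs Kiln: Kiln, 14–7.
Ember vs Lantern: 6 for Ember, 15 for Lantern — Lantern by 15–6.
Ember beats Isola, Maru, Cedar; loses to Kiln, Lantern — 3 pairwise wins.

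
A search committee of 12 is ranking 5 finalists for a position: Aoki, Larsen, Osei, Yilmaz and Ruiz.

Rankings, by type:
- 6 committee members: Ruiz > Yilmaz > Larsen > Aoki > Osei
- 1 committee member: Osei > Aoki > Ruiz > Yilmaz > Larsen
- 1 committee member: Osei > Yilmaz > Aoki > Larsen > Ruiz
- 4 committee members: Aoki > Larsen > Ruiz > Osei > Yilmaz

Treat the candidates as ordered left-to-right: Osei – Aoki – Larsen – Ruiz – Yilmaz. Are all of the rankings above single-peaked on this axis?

no

Axis positions: Osei=1, Aoki=2, Larsen=3, Ruiz=4, Yilmaz=5.
Type 1 (peak Ruiz at position 4): ranking walks positions 4-5-3-2-1, expanding outward from the peak — single-peaked.
Type 2: ranking walks positions 1-2-4-5-3; Ruiz is ranked above Larsen even though Larsen lies between Ruiz and the peak Osei on the axis — preferences dip and rise again. Not single-peaked.
Type 3: ranking walks positions 1-5-2-3-4; Yilmaz is ranked above Aoki even though Aoki lies between Yilmaz and the peak Osei on the axis — preferences dip and rise again. Not single-peaked.
Type 4 (peak Aoki at position 2): ranking walks positions 2-3-4-1-5, expanding outward from the peak — single-peaked.
Type 2 violates single-peakedness, so the profile is not single-peaked on this axis.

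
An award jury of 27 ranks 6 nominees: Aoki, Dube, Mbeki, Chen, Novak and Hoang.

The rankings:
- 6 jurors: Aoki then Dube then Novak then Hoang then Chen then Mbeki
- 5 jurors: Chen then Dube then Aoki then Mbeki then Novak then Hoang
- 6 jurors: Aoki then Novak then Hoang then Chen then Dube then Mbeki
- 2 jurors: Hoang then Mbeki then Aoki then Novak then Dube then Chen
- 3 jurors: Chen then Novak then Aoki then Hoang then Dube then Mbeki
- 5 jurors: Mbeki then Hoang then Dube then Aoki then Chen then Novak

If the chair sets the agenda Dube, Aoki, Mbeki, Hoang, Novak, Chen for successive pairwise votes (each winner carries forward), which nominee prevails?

Round 1: Dube vs Aoki — 10–17, Aoki advances.
Round 2: Aoki vs Mbeki — 20–7, Aoki advances.
Round 3: Aoki vs Hoang — 20–7, Aoki advances.
Round 4: Aoki vs Novak — 24–3, Aoki advances.
Round 5: Aoki vs Chen — 19–8, Aoki advances.
The agenda winner is Aoki.

Aoki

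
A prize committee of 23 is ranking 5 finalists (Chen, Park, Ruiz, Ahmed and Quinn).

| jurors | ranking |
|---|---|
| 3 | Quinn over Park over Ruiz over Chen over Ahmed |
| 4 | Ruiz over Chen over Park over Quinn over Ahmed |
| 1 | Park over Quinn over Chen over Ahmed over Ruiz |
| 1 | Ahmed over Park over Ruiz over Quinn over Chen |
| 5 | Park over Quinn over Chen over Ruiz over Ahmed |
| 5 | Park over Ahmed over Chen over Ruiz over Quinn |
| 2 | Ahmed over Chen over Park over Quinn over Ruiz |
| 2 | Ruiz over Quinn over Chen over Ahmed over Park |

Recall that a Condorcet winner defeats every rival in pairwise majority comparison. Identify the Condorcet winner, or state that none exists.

Park

Check each pair by majority over 23 ballots:
Chen vs Park: Park wins 15–8.
Chen vs Ruiz: Chen preferred on 1+5+5+2 = 13 ballots; Chen wins 13–10.
Chen vs Ahmed: 15 to 8, Chen.
Chen vs Quinn: Quinn, 12–11.
Park vs Ruiz: 17 to 6, Park.
Park vs Ahmed: Park, 18–5.
Park vs Quinn: Park wins 18–5.
Ruiz vs Ahmed: 3+4+5+2 = 14 for Ruiz, 9 for Ahmed — Ruiz by 14–9.
Ruiz vs Quinn: 12 to 11, Ruiz.
Ahmed vs Quinn: Ahmed is ranked higher on 1+5+2 = 8 ballots, Quinn on 15. Quinn wins 15–8.
Park defeats every rival head-to-head and is the Condorcet winner.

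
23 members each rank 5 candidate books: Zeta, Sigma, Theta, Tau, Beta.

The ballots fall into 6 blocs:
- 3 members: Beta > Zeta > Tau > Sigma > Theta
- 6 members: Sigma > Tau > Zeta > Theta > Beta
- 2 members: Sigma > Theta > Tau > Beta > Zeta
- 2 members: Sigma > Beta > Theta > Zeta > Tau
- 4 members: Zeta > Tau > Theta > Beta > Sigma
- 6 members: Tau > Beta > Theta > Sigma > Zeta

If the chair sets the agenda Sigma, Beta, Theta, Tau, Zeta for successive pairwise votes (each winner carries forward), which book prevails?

Round 1: Sigma vs Beta — 10–13, Beta advances.
Round 2: Beta vs Theta — 11–12, Theta advances.
Round 3: Theta vs Tau — 4–19, Tau advances.
Round 4: Tau vs Zeta — 14–9, Tau advances.
Tau survives the agenda.

Tau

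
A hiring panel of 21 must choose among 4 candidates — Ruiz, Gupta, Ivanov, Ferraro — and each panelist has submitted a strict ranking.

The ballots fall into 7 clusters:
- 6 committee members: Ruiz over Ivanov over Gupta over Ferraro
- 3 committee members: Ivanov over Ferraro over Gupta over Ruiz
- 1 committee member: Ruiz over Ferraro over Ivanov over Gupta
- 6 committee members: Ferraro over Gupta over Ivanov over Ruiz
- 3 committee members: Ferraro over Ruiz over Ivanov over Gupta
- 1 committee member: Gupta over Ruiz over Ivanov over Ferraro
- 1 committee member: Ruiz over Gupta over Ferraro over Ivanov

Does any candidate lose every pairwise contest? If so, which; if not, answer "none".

Pairwise majorities:
Ruiz vs Gupta: Ruiz preferred on 6+1+3+1 = 11 ballots; Ruiz wins 11–10.
Ruiz vs Ivanov: Ruiz wins 12–9.
Ruiz–Ferraro: Ferraro 12–9.
Gupta vs Ivanov: Ivanov wins 13–8.
Gupta vs Ferraro: Ferraro, 13–8.
Ivanov vs Ferraro: Ferraro wins 11–10.
Gupta is beaten in every head-to-head and is the Condorcet loser.

Gupta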